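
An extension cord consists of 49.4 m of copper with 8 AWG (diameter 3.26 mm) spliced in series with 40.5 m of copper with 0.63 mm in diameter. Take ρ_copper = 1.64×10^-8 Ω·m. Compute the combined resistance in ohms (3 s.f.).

2.23 Ω

Segment 1: A = π(3.26/2 mm)² = π(1.6300e-03 m)² = 8.347e-06 m²
R₁ = ρL/A = (1.64×10^-8)(49.4)/(8.347e-06) = 0.09706 Ω
Segment 2: A = π(d/2)² = π(3.1500e-04 m)² = 3.117e-07 m²
R₂ = (1.64×10^-8)(40.5)/(3.117e-07) = 2.131 Ω
R = R₁ + R₂ = 2.23 Ω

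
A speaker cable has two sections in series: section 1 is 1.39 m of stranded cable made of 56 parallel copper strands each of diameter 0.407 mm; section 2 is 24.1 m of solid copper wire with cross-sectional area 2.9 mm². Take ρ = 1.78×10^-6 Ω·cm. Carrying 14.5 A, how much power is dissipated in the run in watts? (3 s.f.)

31.8 W

ρ = 1.78×10^-6 Ω·cm = 1.78×10^-8 Ω·m
Section 1: A_strand = π(2.0350e-04)² = 1.301e-07 m²; R₁ = ρL/(N·A_s) = (1.78×10^-8)(1.39)/(56×1.301e-07) = 0.003396 Ω
Section 2: A = 2.9 mm² = 2.900e-06 m²
R₂ = (1.78×10^-8)(24.1)/(2.900e-06) = 0.1479 Ω
R = R₁ + R₂ = 0.1513 Ω
P = I²R = (14.5)² × 0.1513 = 31.8 W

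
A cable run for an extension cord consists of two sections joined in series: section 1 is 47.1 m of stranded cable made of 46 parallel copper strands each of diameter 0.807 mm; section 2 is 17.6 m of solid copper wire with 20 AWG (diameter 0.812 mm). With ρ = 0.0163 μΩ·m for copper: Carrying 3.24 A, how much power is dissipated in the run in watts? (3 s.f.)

6.16 W

ρ = 0.0163 μΩ·m = 1.63×10^-8 Ω·m
Section 1: A_strand = π(4.0350e-04)² = 5.115e-07 m²; R₁ = ρL/(N·A_s) = (1.63×10^-8)(47.1)/(46×5.115e-07) = 0.03263 Ω
Section 2: A = π(0.812/2 mm)² = π(4.0600e-04 m)² = 5.178e-07 m²
R₂ = (1.63×10^-8)(17.6)/(5.178e-07) = 0.554 Ω
R = R₁ + R₂ = 0.5866 Ω
P = I²R = (3.24)² × 0.5866 = 6.16 W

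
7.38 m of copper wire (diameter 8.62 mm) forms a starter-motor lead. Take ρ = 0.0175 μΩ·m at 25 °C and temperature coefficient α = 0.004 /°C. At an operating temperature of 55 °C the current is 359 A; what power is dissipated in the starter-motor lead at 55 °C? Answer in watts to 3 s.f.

ρ = 0.0175 μΩ·m = 1.75×10^-8 Ω·m
A = π(d/2)² = π(4.3100e-03 m)² = 5.836e-05 m²
R₍25₎ = ρL/A = (1.75×10^-8)(7.38)/(5.836e-05) = 0.002213 Ω
R₍55₎ = R₍25₎(1 + αΔT) = 0.002213 × (1 + 0.004×30) = 0.002479 Ω
P = I²R = (359)² × 0.002479 = 319 W

319 W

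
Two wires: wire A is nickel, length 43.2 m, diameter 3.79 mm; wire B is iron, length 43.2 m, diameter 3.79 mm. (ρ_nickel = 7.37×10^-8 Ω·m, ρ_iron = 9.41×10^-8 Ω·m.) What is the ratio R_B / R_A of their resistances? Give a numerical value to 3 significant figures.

R ∝ ρL/d², so R_B/R_A = (ρ_B/ρ_A)
= (9.41×10^-8/7.37×10^-8) = 1.28

1.28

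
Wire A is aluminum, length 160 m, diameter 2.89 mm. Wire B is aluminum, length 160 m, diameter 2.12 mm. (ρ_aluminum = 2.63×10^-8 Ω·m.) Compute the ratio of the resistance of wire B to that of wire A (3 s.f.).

1.86

R ∝ ρL/d², so R_B/R_A = (d_A/d_B)²
= (2.89/2.12)² = 1.86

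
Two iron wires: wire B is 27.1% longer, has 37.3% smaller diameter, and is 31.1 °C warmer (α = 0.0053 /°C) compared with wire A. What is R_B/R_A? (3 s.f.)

R ∝ ρL/d² with ρ ∝ (1+αΔT), so R_B/R_A = (1 + 27.1/100) × (1 − 37.3/100)⁻² × (1 + 0.0053×31.1)
= 1.271 × 2.544 × 1.165 = 3.77

3.77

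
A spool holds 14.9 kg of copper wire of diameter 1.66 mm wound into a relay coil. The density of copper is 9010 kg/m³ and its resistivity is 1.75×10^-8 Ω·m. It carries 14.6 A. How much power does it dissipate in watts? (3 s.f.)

A = π(d/2)² = π(8.3000e-04 m)² = 2.1642e-06 m²
L = m/(density·A) = 14.9/(9010×2.1642e-06) = 764.1 m
R = ρL/A = (1.75×10^-8)(764.1)/(2.1642e-06) = 6.179 Ω
P = I²R = (14.6)² × 6.179 = 1320 W

1320 W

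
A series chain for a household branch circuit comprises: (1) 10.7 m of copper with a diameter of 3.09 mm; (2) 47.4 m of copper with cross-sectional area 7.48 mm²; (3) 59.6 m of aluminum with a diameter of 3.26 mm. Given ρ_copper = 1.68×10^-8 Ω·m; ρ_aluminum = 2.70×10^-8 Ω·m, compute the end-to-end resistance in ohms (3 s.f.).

Seg 1: A = π(d/2)² = π(1.5450e-03 m)² = 7.499e-06 m²
R_1 = (1.68×10^-8)(10.7)/(7.499e-06) = 0.02397 Ω
Seg 2: A = 7.48 mm² = 7.480e-06 m²
R_2 = (1.68×10^-8)(47.4)/(7.480e-06) = 0.1065 Ω
Seg 3: A = π(d/2)² = π(1.6300e-03 m)² = 8.347e-06 m²
R_3 = (2.70×10^-8)(59.6)/(8.347e-06) = 0.1928 Ω
R_total = R_1 + R_2 + R_3 = 0.323 Ω

0.323 Ω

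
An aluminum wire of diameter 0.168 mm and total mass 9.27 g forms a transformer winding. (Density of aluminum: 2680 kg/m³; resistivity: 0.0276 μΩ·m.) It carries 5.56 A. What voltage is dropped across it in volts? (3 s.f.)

1080 V

ρ = 0.0276 μΩ·m = 2.76×10^-8 Ω·m
A = π(d/2)² = π(8.4000e-05 m)² = 2.2167e-08 m²
L = m/(density·A) = 0.00927/(2680×2.2167e-08) = 156 m
R = ρL/A = (2.76×10^-8)(156)/(2.2167e-08) = 194.3 Ω
V = IR = 5.56 × 194.3 = 1080 V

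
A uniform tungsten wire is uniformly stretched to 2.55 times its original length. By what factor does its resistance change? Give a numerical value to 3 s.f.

Volume constant ⇒ A' = A/k with k = 2.55. R' = ρ(kL)/(A/k) = k²R.
Factor = 6.50

6.50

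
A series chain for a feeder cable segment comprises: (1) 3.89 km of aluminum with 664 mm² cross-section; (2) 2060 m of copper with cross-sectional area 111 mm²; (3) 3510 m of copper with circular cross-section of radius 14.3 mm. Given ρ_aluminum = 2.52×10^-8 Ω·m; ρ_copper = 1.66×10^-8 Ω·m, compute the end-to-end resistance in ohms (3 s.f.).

Seg 1: A = 664 mm² = 6.640e-04 m²
R_1 = (2.52×10^-8)(3890)/(6.640e-04) = 0.1476 Ω
Seg 2: A = 111 mm² = 1.110e-04 m²
R_2 = (1.66×10^-8)(2060)/(1.110e-04) = 0.3081 Ω
Seg 3: A = πr² = π(1.4300e-02 m)² = 6.424e-04 m²
R_3 = (1.66×10^-8)(3510)/(6.424e-04) = 0.0907 Ω
R_total = R_1 + R_2 + R_3 = 0.546 Ω

0.546 Ω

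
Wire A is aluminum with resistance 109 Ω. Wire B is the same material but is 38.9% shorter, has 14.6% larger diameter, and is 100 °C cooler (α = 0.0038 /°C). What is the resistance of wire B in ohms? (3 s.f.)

31.4 Ω

R ∝ ρL/d² with ρ ∝ (1+αΔT), so R_B/R_A = (1 − 38.9/100) × (1 + 14.6/100)⁻² × (1 − 0.0038×100)
= 0.611 × 0.7614 × 0.62 = 0.2884
R_B = 0.2884 × 109 = 31.4 Ω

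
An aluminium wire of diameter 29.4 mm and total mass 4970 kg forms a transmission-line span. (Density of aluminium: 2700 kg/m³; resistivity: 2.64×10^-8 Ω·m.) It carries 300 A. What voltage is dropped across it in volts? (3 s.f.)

31.6 V

A = π(d/2)² = π(1.4700e-02 m)² = 6.7887e-04 m²
L = m/(density·A) = 4970/(2700×6.7887e-04) = 2711 m
R = ρL/A = (2.64×10^-8)(2711)/(6.7887e-04) = 0.1054 Ω
V = IR = 300 × 0.1054 = 31.6 V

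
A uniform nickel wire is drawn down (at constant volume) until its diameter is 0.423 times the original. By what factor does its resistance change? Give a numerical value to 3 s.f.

Volume constant ⇒ L' = L/r² with r = 0.423. R' = ρL'/A' = ρ(L/r²)/(πr²d₀²/4) = R/r⁴.
Factor = 31.2

31.2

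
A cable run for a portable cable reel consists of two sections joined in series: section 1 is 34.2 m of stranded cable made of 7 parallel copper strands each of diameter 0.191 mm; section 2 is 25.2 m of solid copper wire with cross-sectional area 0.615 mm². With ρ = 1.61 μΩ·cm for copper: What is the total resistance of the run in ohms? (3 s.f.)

3.41 Ω

ρ = 1.61 μΩ·cm = 1.61×10^-8 Ω·m
Section 1: A_strand = π(9.5500e-05)² = 2.865e-08 m²; R₁ = ρL/(N·A_s) = (1.61×10^-8)(34.2)/(7×2.865e-08) = 2.745 Ω
Section 2: A = 0.615 mm² = 6.150e-07 m²
R₂ = (1.61×10^-8)(25.2)/(6.150e-07) = 0.6597 Ω
R = R₁ + R₂ = 3.41 Ω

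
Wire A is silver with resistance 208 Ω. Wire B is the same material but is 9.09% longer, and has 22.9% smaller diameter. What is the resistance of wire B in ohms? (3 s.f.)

382 Ω

R ∝ L/d², so R_B/R_A = (1 + 9.09/100) × (1 − 22.9/100)⁻²
= 1.091 × 1.682 = 1.835
R_B = 1.835 × 208 = 382 Ω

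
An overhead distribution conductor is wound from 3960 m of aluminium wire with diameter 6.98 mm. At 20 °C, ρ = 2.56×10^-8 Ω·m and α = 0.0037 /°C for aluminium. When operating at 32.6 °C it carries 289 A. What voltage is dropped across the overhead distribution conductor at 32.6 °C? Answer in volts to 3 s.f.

801 V

A = π(d/2)² = π(3.4900e-03 m)² = 3.826e-05 m²
R₍20₎ = ρL/A = (2.56×10^-8)(3960)/(3.826e-05) = 2.649 Ω
R₍32.6₎ = R₍20₎(1 + αΔT) = 2.649 × (1 + 0.0037×12.6) = 2.773 Ω
V = IR = 289 × 2.773 = 801 V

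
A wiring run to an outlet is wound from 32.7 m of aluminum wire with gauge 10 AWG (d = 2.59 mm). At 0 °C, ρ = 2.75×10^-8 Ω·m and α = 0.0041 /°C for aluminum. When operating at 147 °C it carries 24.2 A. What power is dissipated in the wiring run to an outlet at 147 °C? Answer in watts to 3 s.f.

A = π(2.59/2 mm)² = π(1.2950e-03 m)² = 5.269e-06 m²
R₍0₎ = ρL/A = (2.75×10^-8)(32.7)/(5.269e-06) = 0.1707 Ω
R₍147₎ = R₍0₎(1 + αΔT) = 0.1707 × (1 + 0.0041×147) = 0.2736 Ω
P = I²R = (24.2)² × 0.2736 = 160 W

160 W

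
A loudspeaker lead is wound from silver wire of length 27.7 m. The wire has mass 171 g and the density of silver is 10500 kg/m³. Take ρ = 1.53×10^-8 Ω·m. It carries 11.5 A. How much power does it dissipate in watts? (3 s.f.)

A = m/(density·L) = 0.171/(10500×27.7) = 5.8793e-07 m²
R = ρL/A = (1.53×10^-8)(27.7)/(5.8793e-07) = 0.7208 Ω
P = I²R = (11.5)² × 0.7208 = 95.3 W

95.3 W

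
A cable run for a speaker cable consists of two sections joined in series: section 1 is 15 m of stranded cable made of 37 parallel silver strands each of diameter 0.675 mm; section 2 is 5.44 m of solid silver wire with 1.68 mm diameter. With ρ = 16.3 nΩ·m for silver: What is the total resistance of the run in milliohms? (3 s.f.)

ρ = 16.3 nΩ·m = 1.63×10^-8 Ω·m
Section 1: A_strand = π(3.3750e-04)² = 3.578e-07 m²; R₁ = ρL/(N·A_s) = (1.63×10^-8)(15)/(37×3.578e-07) = 0.01847 Ω
Section 2: A = π(d/2)² = π(8.4000e-04 m)² = 2.217e-06 m²
R₂ = (1.63×10^-8)(5.44)/(2.217e-06) = 0.04 Ω
R = R₁ + R₂ = 58.5 mΩ

58.5 mΩ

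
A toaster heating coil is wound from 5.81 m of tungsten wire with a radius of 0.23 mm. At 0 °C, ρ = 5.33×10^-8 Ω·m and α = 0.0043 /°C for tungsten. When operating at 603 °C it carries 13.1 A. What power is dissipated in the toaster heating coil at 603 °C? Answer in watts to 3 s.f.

1150 W

A = πr² = π(2.3000e-04 m)² = 1.662e-07 m²
R₍0₎ = ρL/A = (5.33×10^-8)(5.81)/(1.662e-07) = 1.863 Ω
R₍603₎ = R₍0₎(1 + αΔT) = 1.863 × (1 + 0.0043×603) = 6.695 Ω
P = I²R = (13.1)² × 6.695 = 1150 W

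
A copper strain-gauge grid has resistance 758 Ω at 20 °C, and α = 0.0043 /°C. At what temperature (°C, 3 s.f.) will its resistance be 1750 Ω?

R = R₀(1 + α(T − T₀)) ⇒ T = T₀ + (R/R₀ − 1)/α
T = 20 + (1750/758 − 1)/0.0043 = 20 + (1.309)/0.0043 = 324 °C

324 °C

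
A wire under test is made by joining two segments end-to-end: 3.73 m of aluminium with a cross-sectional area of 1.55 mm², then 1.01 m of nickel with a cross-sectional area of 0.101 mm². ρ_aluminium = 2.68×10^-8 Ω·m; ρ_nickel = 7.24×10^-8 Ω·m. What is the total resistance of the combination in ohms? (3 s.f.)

Segment 1: A = 1.55 mm² = 1.550e-06 m²
R₁ = ρL/A = (2.68×10^-8)(3.73)/(1.550e-06) = 0.06449 Ω
Segment 2: A = 0.101 mm² = 1.010e-07 m²
R₂ = (7.24×10^-8)(1.01)/(1.010e-07) = 0.724 Ω
R = R₁ + R₂ = 0.788 Ω

0.788 Ω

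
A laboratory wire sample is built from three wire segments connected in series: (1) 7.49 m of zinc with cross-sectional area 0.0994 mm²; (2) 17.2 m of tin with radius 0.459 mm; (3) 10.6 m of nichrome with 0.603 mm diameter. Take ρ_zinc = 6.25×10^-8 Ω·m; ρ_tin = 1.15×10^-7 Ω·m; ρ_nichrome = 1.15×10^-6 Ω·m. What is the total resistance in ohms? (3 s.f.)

50.4 Ω

Seg 1: A = 0.0994 mm² = 9.940e-08 m²
R_1 = (6.25×10^-8)(7.49)/(9.940e-08) = 4.71 Ω
Seg 2: A = πr² = π(4.5900e-04 m)² = 6.619e-07 m²
R_2 = (1.15×10^-7)(17.2)/(6.619e-07) = 2.988 Ω
Seg 3: A = π(d/2)² = π(3.0150e-04 m)² = 2.856e-07 m²
R_3 = (1.15×10^-6)(10.6)/(2.856e-07) = 42.69 Ω
R_total = R_1 + R_2 + R_3 = 50.4 Ω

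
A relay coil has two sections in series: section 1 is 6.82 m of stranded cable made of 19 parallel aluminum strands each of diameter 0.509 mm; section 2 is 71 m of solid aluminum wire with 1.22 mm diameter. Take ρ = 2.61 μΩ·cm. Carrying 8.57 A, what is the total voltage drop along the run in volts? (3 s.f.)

ρ = 2.61 μΩ·cm = 2.61×10^-8 Ω·m
Section 1: A_strand = π(2.5450e-04)² = 2.035e-07 m²; R₁ = ρL/(N·A_s) = (2.61×10^-8)(6.82)/(19×2.035e-07) = 0.04604 Ω
Section 2: A = π(d/2)² = π(6.1000e-04 m)² = 1.169e-06 m²
R₂ = (2.61×10^-8)(71)/(1.169e-06) = 1.585 Ω
R = R₁ + R₂ = 1.631 Ω
V = IR = 8.57 × 1.631 = 14.0 V

14.0 V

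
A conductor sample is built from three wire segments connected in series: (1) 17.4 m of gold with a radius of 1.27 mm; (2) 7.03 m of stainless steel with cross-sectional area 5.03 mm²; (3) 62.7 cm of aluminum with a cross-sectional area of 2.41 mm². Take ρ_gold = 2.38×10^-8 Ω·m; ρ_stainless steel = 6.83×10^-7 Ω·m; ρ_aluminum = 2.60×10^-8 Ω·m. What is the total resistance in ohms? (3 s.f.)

Seg 1: A = πr² = π(1.2700e-03 m)² = 5.067e-06 m²
R_1 = (2.38×10^-8)(17.4)/(5.067e-06) = 0.08173 Ω
Seg 2: A = 5.03 mm² = 5.030e-06 m²
R_2 = (6.83×10^-7)(7.03)/(5.030e-06) = 0.9546 Ω
Seg 3: A = 2.41 mm² = 2.410e-06 m²
R_3 = (2.60×10^-8)(0.627)/(2.410e-06) = 0.006764 Ω
R_total = R_1 + R_2 + R_3 = 1.04 Ω

1.04 Ω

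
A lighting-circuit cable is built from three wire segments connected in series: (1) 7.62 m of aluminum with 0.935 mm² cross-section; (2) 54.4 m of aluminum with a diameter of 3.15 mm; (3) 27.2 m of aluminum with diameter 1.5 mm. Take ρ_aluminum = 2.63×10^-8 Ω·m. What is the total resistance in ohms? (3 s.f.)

Seg 1: A = 0.935 mm² = 9.350e-07 m²
R_1 = (2.63×10^-8)(7.62)/(9.350e-07) = 0.2143 Ω
Seg 2: A = π(d/2)² = π(1.5750e-03 m)² = 7.793e-06 m²
R_2 = (2.63×10^-8)(54.4)/(7.793e-06) = 0.1836 Ω
Seg 3: A = π(d/2)² = π(7.5000e-04 m)² = 1.767e-06 m²
R_3 = (2.63×10^-8)(27.2)/(1.767e-06) = 0.4048 Ω
R_total = R_1 + R_2 + R_3 = 0.803 Ω

0.803 Ω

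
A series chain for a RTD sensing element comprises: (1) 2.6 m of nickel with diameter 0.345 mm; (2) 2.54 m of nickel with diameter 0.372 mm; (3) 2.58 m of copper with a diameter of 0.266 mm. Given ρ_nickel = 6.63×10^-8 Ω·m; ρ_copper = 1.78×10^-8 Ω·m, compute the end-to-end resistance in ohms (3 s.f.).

Seg 1: A = π(d/2)² = π(1.7250e-04 m)² = 9.348e-08 m²
R_1 = (6.63×10^-8)(2.6)/(9.348e-08) = 1.844 Ω
Seg 2: A = π(d/2)² = π(1.8600e-04 m)² = 1.087e-07 m²
R_2 = (6.63×10^-8)(2.54)/(1.087e-07) = 1.549 Ω
Seg 3: A = π(d/2)² = π(1.3300e-04 m)² = 5.557e-08 m²
R_3 = (1.78×10^-8)(2.58)/(5.557e-08) = 0.8264 Ω
R_total = R_1 + R_2 + R_3 = 4.22 Ω

4.22 Ω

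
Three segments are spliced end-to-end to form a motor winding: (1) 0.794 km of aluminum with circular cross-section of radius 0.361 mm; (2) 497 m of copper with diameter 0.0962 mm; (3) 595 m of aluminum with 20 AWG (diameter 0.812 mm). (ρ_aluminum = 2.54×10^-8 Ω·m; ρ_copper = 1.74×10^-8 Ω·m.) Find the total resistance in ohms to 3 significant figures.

1270 Ω

Seg 1: A = πr² = π(3.6100e-04 m)² = 4.094e-07 m²
R_1 = (2.54×10^-8)(794)/(4.094e-07) = 49.26 Ω
Seg 2: A = π(d/2)² = π(4.8100e-05 m)² = 7.268e-09 m²
R_2 = (1.74×10^-8)(497)/(7.268e-09) = 1190 Ω
Seg 3: A = π(0.812/2 mm)² = π(4.0600e-04 m)² = 5.178e-07 m²
R_3 = (2.54×10^-8)(595)/(5.178e-07) = 29.18 Ω
R_total = R_1 + R_2 + R_3 = 1270 Ω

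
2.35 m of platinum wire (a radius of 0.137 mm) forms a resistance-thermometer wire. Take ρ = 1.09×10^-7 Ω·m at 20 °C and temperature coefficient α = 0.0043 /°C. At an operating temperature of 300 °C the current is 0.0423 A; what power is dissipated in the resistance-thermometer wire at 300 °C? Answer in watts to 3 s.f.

A = πr² = π(1.3700e-04 m)² = 5.896e-08 m²
R₍20₎ = ρL/A = (1.09×10^-7)(2.35)/(5.896e-08) = 4.344 Ω
R₍300₎ = R₍20₎(1 + αΔT) = 4.344 × (1 + 0.0043×280) = 9.574 Ω
P = I²R = (0.0423)² × 9.574 = 0.0171 W

0.0171 W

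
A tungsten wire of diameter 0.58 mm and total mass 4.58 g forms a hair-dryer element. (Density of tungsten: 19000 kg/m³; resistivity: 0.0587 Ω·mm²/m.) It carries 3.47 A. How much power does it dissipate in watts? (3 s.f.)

ρ = 0.0587 Ω·mm²/m = 5.87×10^-8 Ω·m
A = π(d/2)² = π(2.9000e-04 m)² = 2.6421e-07 m²
L = m/(density·A) = 0.00458/(19000×2.6421e-07) = 0.9124 m
R = ρL/A = (5.87×10^-8)(0.9124)/(2.6421e-07) = 0.2027 Ω
P = I²R = (3.47)² × 0.2027 = 2.44 W

2.44 W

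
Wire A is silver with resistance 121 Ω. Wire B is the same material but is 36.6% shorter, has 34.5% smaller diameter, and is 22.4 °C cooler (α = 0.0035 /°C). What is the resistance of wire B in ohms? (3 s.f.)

R ∝ ρL/d² with ρ ∝ (1+αΔT), so R_B/R_A = (1 − 36.6/100) × (1 − 34.5/100)⁻² × (1 − 0.0035×22.4)
= 0.634 × 2.331 × 0.9216 = 1.362
R_B = 1.362 × 121 = 165 Ω

165 Ω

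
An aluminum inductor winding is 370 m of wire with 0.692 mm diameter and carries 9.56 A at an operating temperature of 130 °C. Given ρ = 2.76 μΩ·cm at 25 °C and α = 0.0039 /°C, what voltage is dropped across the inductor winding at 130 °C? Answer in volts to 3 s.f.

366 V

ρ = 2.76 μΩ·cm = 2.76×10^-8 Ω·m
A = π(d/2)² = π(3.4600e-04 m)² = 3.761e-07 m²
R₍25₎ = ρL/A = (2.76×10^-8)(370)/(3.761e-07) = 27.15 Ω
R₍130₎ = R₍25₎(1 + αΔT) = 27.15 × (1 + 0.0039×105) = 38.27 Ω
V = IR = 9.56 × 38.27 = 366 V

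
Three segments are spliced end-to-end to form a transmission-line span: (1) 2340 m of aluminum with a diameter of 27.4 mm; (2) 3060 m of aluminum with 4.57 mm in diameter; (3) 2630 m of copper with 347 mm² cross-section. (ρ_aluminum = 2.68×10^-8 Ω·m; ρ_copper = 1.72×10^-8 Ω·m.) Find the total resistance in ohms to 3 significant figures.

5.24 Ω

Seg 1: A = π(d/2)² = π(1.3700e-02 m)² = 5.896e-04 m²
R_1 = (2.68×10^-8)(2340)/(5.896e-04) = 0.1064 Ω
Seg 2: A = π(d/2)² = π(2.2850e-03 m)² = 1.640e-05 m²
R_2 = (2.68×10^-8)(3060)/(1.640e-05) = 5 Ω
Seg 3: A = 347 mm² = 3.470e-04 m²
R_3 = (1.72×10^-8)(2630)/(3.470e-04) = 0.1304 Ω
R_total = R_1 + R_2 + R_3 = 5.24 Ω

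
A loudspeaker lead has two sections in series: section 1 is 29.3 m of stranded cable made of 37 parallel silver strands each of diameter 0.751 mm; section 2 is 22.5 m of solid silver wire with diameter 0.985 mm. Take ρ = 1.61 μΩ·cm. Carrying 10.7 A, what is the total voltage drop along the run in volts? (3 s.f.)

ρ = 1.61 μΩ·cm = 1.61×10^-8 Ω·m
Section 1: A_strand = π(3.7550e-04)² = 4.430e-07 m²; R₁ = ρL/(N·A_s) = (1.61×10^-8)(29.3)/(37×4.430e-07) = 0.02878 Ω
Section 2: A = π(d/2)² = π(4.9250e-04 m)² = 7.620e-07 m²
R₂ = (1.61×10^-8)(22.5)/(7.620e-07) = 0.4754 Ω
R = R₁ + R₂ = 0.5042 Ω
V = IR = 10.7 × 0.5042 = 5.39 V

5.39 V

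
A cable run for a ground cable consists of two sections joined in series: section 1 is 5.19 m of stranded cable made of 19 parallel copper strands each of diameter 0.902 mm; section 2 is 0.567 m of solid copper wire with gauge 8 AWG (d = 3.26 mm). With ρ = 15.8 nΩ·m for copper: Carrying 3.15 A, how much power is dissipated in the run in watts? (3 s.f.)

0.0777 W

ρ = 15.8 nΩ·m = 1.58×10^-8 Ω·m
Section 1: A_strand = π(4.5100e-04)² = 6.390e-07 m²; R₁ = ρL/(N·A_s) = (1.58×10^-8)(5.19)/(19×6.390e-07) = 0.006754 Ω
Section 2: A = π(3.26/2 mm)² = π(1.6300e-03 m)² = 8.347e-06 m²
R₂ = (1.58×10^-8)(0.567)/(8.347e-06) = 0.001073 Ω
R = R₁ + R₂ = 0.007827 Ω
P = I²R = (3.15)² × 0.007827 = 0.0777 W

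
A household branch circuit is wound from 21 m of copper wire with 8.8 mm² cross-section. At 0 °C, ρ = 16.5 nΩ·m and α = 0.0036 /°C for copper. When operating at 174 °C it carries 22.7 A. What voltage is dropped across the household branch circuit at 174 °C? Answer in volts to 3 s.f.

ρ = 16.5 nΩ·m = 1.65×10^-8 Ω·m
A = 8.8 mm² = 8.800e-06 m²
R₍0₎ = ρL/A = (1.65×10^-8)(21)/(8.800e-06) = 0.03938 Ω
R₍174₎ = R₍0₎(1 + αΔT) = 0.03938 × (1 + 0.0036×174) = 0.06404 Ω
V = IR = 22.7 × 0.06404 = 1.45 V

1.45 V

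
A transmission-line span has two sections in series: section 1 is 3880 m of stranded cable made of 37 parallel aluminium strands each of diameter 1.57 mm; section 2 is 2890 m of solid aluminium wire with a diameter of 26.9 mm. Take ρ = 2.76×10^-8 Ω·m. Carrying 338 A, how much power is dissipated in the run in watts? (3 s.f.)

1.87×10^5 W

Section 1: A_strand = π(7.8500e-04)² = 1.936e-06 m²; R₁ = ρL/(N·A_s) = (2.76×10^-8)(3880)/(37×1.936e-06) = 1.495 Ω
Section 2: A = π(d/2)² = π(1.3450e-02 m)² = 5.683e-04 m²
R₂ = (2.76×10^-8)(2890)/(5.683e-04) = 0.1404 Ω
R = R₁ + R₂ = 1.635 Ω
P = I²R = (338)² × 1.635 = 1.87×10^5 W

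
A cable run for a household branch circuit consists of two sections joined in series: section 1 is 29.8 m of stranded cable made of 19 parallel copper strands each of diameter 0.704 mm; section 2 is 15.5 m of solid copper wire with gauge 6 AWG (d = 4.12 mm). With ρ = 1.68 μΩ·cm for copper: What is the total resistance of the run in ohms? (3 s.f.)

0.0872 Ω

ρ = 1.68 μΩ·cm = 1.68×10^-8 Ω·m
Section 1: A_strand = π(3.5200e-04)² = 3.893e-07 m²; R₁ = ρL/(N·A_s) = (1.68×10^-8)(29.8)/(19×3.893e-07) = 0.06769 Ω
Section 2: A = π(4.12/2 mm)² = π(2.0600e-03 m)² = 1.333e-05 m²
R₂ = (1.68×10^-8)(15.5)/(1.333e-05) = 0.01953 Ω
R = R₁ + R₂ = 0.0872 Ω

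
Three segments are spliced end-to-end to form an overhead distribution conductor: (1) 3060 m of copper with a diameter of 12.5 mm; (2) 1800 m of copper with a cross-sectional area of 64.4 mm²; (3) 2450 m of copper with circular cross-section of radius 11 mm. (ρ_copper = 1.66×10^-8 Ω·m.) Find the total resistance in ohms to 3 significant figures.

Seg 1: A = π(d/2)² = π(6.2500e-03 m)² = 1.227e-04 m²
R_1 = (1.66×10^-8)(3060)/(1.227e-04) = 0.4139 Ω
Seg 2: A = 64.4 mm² = 6.440e-05 m²
R_2 = (1.66×10^-8)(1800)/(6.440e-05) = 0.464 Ω
Seg 3: A = πr² = π(1.1000e-02 m)² = 3.801e-04 m²
R_3 = (1.66×10^-8)(2450)/(3.801e-04) = 0.107 Ω
R_total = R_1 + R_2 + R_3 = 0.985 Ω

0.985 Ω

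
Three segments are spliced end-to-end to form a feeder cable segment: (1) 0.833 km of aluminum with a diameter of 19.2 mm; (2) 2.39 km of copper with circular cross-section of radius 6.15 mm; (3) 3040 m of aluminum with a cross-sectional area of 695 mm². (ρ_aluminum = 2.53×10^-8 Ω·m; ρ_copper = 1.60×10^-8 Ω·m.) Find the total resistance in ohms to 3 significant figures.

Seg 1: A = π(d/2)² = π(9.6000e-03 m)² = 2.895e-04 m²
R_1 = (2.53×10^-8)(833)/(2.895e-04) = 0.07279 Ω
Seg 2: A = πr² = π(6.1500e-03 m)² = 1.188e-04 m²
R_2 = (1.60×10^-8)(2390)/(1.188e-04) = 0.3218 Ω
Seg 3: A = 695 mm² = 6.950e-04 m²
R_3 = (2.53×10^-8)(3040)/(6.950e-04) = 0.1107 Ω
R_total = R_1 + R_2 + R_3 = 0.505 Ω

0.505 Ω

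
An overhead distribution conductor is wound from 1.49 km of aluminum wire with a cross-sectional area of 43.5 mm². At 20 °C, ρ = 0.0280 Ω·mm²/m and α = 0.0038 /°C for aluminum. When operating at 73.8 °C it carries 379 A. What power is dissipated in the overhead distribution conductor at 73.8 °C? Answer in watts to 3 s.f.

ρ = 0.0280 Ω·mm²/m = 2.80×10^-8 Ω·m
A = 43.5 mm² = 4.350e-05 m²
R₍20₎ = ρL/A = (2.80×10^-8)(1490)/(4.350e-05) = 0.9591 Ω
R₍73.8₎ = R₍20₎(1 + αΔT) = 0.9591 × (1 + 0.0038×53.8) = 1.155 Ω
P = I²R = (379)² × 1.155 = 1.66×10^5 W

1.66×10^5 W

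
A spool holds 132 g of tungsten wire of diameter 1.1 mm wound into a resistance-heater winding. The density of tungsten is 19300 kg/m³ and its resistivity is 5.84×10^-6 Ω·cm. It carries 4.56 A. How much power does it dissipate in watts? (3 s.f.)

9.20 W

ρ = 5.84×10^-6 Ω·cm = 5.84×10^-8 Ω·m
A = π(d/2)² = π(5.5000e-04 m)² = 9.5033e-07 m²
L = m/(density·A) = 0.132/(19300×9.5033e-07) = 7.197 m
R = ρL/A = (5.84×10^-8)(7.197)/(9.5033e-07) = 0.4423 Ω
P = I²R = (4.56)² × 0.4423 = 9.20 W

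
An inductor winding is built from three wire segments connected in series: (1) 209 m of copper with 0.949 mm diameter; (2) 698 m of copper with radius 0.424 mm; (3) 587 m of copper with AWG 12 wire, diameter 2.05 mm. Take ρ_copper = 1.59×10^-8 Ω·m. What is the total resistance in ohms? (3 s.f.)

Seg 1: A = π(d/2)² = π(4.7450e-04 m)² = 7.073e-07 m²
R_1 = (1.59×10^-8)(209)/(7.073e-07) = 4.698 Ω
Seg 2: A = πr² = π(4.2400e-04 m)² = 5.648e-07 m²
R_2 = (1.59×10^-8)(698)/(5.648e-07) = 19.65 Ω
Seg 3: A = π(2.05/2 mm)² = π(1.0250e-03 m)² = 3.301e-06 m²
R_3 = (1.59×10^-8)(587)/(3.301e-06) = 2.828 Ω
R_total = R_1 + R_2 + R_3 = 27.2 Ω

27.2 Ω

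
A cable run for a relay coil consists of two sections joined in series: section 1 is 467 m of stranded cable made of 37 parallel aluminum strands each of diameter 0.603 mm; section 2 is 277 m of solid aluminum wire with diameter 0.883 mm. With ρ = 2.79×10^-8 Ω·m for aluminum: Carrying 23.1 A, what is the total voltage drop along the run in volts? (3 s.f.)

320 V

Section 1: A_strand = π(3.0150e-04)² = 2.856e-07 m²; R₁ = ρL/(N·A_s) = (2.79×10^-8)(467)/(37×2.856e-07) = 1.233 Ω
Section 2: A = π(d/2)² = π(4.4150e-04 m)² = 6.124e-07 m²
R₂ = (2.79×10^-8)(277)/(6.124e-07) = 12.62 Ω
R = R₁ + R₂ = 13.85 Ω
V = IR = 23.1 × 13.85 = 320 V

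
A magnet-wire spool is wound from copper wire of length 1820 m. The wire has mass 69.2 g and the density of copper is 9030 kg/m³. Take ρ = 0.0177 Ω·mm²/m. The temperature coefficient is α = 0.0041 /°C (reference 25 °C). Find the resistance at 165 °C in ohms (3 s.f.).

ρ = 0.0177 Ω·mm²/m = 1.77×10^-8 Ω·m
A = m/(density·L) = 0.0692/(9030×1820) = 4.2106e-09 m²
R = ρL/A = (1.77×10^-8)(1820)/(4.2106e-09) = 7651 Ω
R(165 °C) = 7651 × (1 + 0.0041×140) = 12000 Ω

12000 Ω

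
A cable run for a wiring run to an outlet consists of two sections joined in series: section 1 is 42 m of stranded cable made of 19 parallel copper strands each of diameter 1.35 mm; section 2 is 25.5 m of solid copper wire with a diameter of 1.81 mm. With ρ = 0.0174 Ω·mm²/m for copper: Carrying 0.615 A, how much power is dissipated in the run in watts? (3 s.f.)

0.0754 W

ρ = 0.0174 Ω·mm²/m = 1.74×10^-8 Ω·m
Section 1: A_strand = π(6.7500e-04)² = 1.431e-06 m²; R₁ = ρL/(N·A_s) = (1.74×10^-8)(42)/(19×1.431e-06) = 0.02687 Ω
Section 2: A = π(d/2)² = π(9.0500e-04 m)² = 2.573e-06 m²
R₂ = (1.74×10^-8)(25.5)/(2.573e-06) = 0.1724 Ω
R = R₁ + R₂ = 0.1993 Ω
P = I²R = (0.615)² × 0.1993 = 0.0754 W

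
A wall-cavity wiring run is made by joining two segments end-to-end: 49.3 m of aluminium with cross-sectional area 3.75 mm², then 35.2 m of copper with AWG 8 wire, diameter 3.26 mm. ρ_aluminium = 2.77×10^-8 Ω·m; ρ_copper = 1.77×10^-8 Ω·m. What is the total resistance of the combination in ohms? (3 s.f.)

Segment 1: A = 3.75 mm² = 3.750e-06 m²
R₁ = ρL/A = (2.77×10^-8)(49.3)/(3.750e-06) = 0.3642 Ω
Segment 2: A = π(3.26/2 mm)² = π(1.6300e-03 m)² = 8.347e-06 m²
R₂ = (1.77×10^-8)(35.2)/(8.347e-06) = 0.07464 Ω
R = R₁ + R₂ = 0.439 Ω

0.439 Ω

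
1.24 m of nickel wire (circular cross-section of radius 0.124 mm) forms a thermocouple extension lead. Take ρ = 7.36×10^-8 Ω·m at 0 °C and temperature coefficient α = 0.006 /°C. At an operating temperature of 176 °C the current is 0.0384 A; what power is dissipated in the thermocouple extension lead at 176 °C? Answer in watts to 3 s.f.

A = πr² = π(1.2400e-04 m)² = 4.831e-08 m²
R₍0₎ = ρL/A = (7.36×10^-8)(1.24)/(4.831e-08) = 1.889 Ω
R₍176₎ = R₍0₎(1 + αΔT) = 1.889 × (1 + 0.006×176) = 3.884 Ω
P = I²R = (0.0384)² × 3.884 = 0.00573 W

0.00573 W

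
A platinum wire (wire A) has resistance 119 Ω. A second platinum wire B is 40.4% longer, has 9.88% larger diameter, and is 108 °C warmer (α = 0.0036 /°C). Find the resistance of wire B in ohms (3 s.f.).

R ∝ ρL/d² with ρ ∝ (1+αΔT), so R_B/R_A = (1 + 40.4/100) × (1 + 9.88/100)⁻² × (1 + 0.0036×108)
= 1.404 × 0.8283 × 1.389 = 1.615
R_B = 1.615 × 119 = 192 Ω

192 Ω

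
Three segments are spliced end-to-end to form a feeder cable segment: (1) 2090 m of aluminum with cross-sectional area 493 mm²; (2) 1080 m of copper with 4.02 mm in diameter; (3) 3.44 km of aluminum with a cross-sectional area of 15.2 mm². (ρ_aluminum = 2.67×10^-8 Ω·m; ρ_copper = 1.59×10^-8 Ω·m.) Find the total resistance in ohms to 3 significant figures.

Seg 1: A = 493 mm² = 4.930e-04 m²
R_1 = (2.67×10^-8)(2090)/(4.930e-04) = 0.1132 Ω
Seg 2: A = π(d/2)² = π(2.0100e-03 m)² = 1.269e-05 m²
R_2 = (1.59×10^-8)(1080)/(1.269e-05) = 1.353 Ω
Seg 3: A = 15.2 mm² = 1.520e-05 m²
R_3 = (2.67×10^-8)(3440)/(1.520e-05) = 6.043 Ω
R_total = R_1 + R_2 + R_3 = 7.51 Ω

7.51 Ω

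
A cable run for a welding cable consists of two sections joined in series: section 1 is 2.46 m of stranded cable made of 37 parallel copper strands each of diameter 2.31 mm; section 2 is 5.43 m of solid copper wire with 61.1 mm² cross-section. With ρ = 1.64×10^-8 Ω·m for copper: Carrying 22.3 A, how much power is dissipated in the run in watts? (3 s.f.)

Section 1: A_strand = π(1.1550e-03)² = 4.191e-06 m²; R₁ = ρL/(N·A_s) = (1.64×10^-8)(2.46)/(37×4.191e-06) = 2.602×10^-4 Ω
Section 2: A = 61.1 mm² = 6.110e-05 m²
R₂ = (1.64×10^-8)(5.43)/(6.110e-05) = 0.001457 Ω
R = R₁ + R₂ = 0.001718 Ω
P = I²R = (22.3)² × 0.001718 = 0.854 W

0.854 W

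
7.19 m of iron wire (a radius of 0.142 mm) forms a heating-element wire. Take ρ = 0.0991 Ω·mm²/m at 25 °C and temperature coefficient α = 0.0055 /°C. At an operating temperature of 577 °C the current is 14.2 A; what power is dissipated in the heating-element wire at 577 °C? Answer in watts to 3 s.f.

ρ = 0.0991 Ω·mm²/m = 9.91×10^-8 Ω·m
A = πr² = π(1.4200e-04 m)² = 6.335e-08 m²
R₍25₎ = ρL/A = (9.91×10^-8)(7.19)/(6.335e-08) = 11.25 Ω
R₍577₎ = R₍25₎(1 + αΔT) = 11.25 × (1 + 0.0055×552) = 45.4 Ω
P = I²R = (14.2)² × 45.4 = 9150 W

9150 W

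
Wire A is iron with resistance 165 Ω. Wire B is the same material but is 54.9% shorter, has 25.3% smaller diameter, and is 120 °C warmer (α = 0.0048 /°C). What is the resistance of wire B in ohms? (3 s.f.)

210 Ω

R ∝ ρL/d² with ρ ∝ (1+αΔT), so R_B/R_A = (1 − 54.9/100) × (1 − 25.3/100)⁻² × (1 + 0.0048×120)
= 0.451 × 1.792 × 1.576 = 1.274
R_B = 1.274 × 165 = 210 Ω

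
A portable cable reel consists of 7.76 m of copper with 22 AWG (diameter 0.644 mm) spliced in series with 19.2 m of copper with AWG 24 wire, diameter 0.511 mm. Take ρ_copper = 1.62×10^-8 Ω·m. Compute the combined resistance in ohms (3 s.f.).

Segment 1: A = π(0.644/2 mm)² = π(3.2200e-04 m)² = 3.257e-07 m²
R₁ = ρL/A = (1.62×10^-8)(7.76)/(3.257e-07) = 0.3859 Ω
Segment 2: A = π(0.511/2 mm)² = π(2.5550e-04 m)² = 2.051e-07 m²
R₂ = (1.62×10^-8)(19.2)/(2.051e-07) = 1.517 Ω
R = R₁ + R₂ = 1.90 Ω

1.90 Ω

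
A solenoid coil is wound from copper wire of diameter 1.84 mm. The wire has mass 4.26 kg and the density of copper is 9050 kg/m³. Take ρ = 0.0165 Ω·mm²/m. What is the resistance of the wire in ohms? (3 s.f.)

ρ = 0.0165 Ω·mm²/m = 1.65×10^-8 Ω·m
A = π(d/2)² = π(9.2000e-04 m)² = 2.6590e-06 m²
L = m/(density·A) = 4.26/(9050×2.6590e-06) = 177 m
R = ρL/A = (1.65×10^-8)(177)/(2.6590e-06) = 1.10 Ω

1.10 Ω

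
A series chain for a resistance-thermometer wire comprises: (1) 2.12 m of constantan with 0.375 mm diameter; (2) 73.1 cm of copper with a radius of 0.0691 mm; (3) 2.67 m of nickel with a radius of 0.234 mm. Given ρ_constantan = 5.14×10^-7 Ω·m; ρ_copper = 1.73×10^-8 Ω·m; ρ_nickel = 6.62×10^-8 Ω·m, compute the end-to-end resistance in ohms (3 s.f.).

Seg 1: A = π(d/2)² = π(1.8750e-04 m)² = 1.104e-07 m²
R_1 = (5.14×10^-7)(2.12)/(1.104e-07) = 9.866 Ω
Seg 2: A = πr² = π(6.9100e-05 m)² = 1.500e-08 m²
R_2 = (1.73×10^-8)(0.731)/(1.500e-08) = 0.8431 Ω
Seg 3: A = πr² = π(2.3400e-04 m)² = 1.720e-07 m²
R_3 = (6.62×10^-8)(2.67)/(1.720e-07) = 1.028 Ω
R_total = R_1 + R_2 + R_3 = 11.7 Ω

11.7 Ω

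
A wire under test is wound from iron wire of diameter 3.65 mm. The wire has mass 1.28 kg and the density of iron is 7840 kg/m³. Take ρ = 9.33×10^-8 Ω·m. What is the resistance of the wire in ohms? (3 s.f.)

A = π(d/2)² = π(1.8250e-03 m)² = 1.0463e-05 m²
L = m/(density·A) = 1.28/(7840×1.0463e-05) = 15.6 m
R = ρL/A = (9.33×10^-8)(15.6)/(1.0463e-05) = 0.139 Ω

0.139 Ω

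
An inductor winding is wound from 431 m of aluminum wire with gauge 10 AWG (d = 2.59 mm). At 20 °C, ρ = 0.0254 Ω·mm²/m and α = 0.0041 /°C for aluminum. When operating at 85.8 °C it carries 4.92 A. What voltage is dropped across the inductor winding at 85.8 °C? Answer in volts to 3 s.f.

ρ = 0.0254 Ω·mm²/m = 2.54×10^-8 Ω·m
A = π(2.59/2 mm)² = π(1.2950e-03 m)² = 5.269e-06 m²
R₍20₎ = ρL/A = (2.54×10^-8)(431)/(5.269e-06) = 2.078 Ω
R₍85.8₎ = R₍20₎(1 + αΔT) = 2.078 × (1 + 0.0041×65.8) = 2.638 Ω
V = IR = 4.92 × 2.638 = 13.0 V

13.0 V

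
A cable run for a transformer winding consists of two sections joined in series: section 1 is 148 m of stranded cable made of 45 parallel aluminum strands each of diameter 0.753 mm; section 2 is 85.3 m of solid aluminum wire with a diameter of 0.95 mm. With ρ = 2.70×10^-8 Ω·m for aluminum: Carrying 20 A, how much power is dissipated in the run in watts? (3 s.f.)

Section 1: A_strand = π(3.7650e-04)² = 4.453e-07 m²; R₁ = ρL/(N·A_s) = (2.70×10^-8)(148)/(45×4.453e-07) = 0.1994 Ω
Section 2: A = π(d/2)² = π(4.7500e-04 m)² = 7.088e-07 m²
R₂ = (2.70×10^-8)(85.3)/(7.088e-07) = 3.249 Ω
R = R₁ + R₂ = 3.449 Ω
P = I²R = (20)² × 3.449 = 1380 W

1380 W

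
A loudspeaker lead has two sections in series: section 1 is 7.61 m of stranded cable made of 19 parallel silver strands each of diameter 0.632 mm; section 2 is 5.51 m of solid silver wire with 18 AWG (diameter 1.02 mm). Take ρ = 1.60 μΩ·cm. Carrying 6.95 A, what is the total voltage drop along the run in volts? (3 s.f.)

0.892 V

ρ = 1.60 μΩ·cm = 1.60×10^-8 Ω·m
Section 1: A_strand = π(3.1600e-04)² = 3.137e-07 m²; R₁ = ρL/(N·A_s) = (1.60×10^-8)(7.61)/(19×3.137e-07) = 0.02043 Ω
Section 2: A = π(1.02/2 mm)² = π(5.1000e-04 m)² = 8.171e-07 m²
R₂ = (1.60×10^-8)(5.51)/(8.171e-07) = 0.1079 Ω
R = R₁ + R₂ = 0.1283 Ω
V = IR = 6.95 × 0.1283 = 0.892 V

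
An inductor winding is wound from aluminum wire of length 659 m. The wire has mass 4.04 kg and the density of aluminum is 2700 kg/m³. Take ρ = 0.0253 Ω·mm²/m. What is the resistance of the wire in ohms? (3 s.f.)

7.34 Ω

ρ = 0.0253 Ω·mm²/m = 2.53×10^-8 Ω·m
A = m/(density·L) = 4.04/(2700×659) = 2.2706e-06 m²
R = ρL/A = (2.53×10^-8)(659)/(2.2706e-06) = 7.34 Ω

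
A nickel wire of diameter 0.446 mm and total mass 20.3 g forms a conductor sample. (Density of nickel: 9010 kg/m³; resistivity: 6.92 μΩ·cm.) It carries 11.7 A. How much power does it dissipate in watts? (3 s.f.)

874 W

ρ = 6.92 μΩ·cm = 6.92×10^-8 Ω·m
A = π(d/2)² = π(2.2300e-04 m)² = 1.5623e-07 m²
L = m/(density·A) = 0.0203/(9010×1.5623e-07) = 14.42 m
R = ρL/A = (6.92×10^-8)(14.42)/(1.5623e-07) = 6.388 Ω
P = I²R = (11.7)² × 6.388 = 874 W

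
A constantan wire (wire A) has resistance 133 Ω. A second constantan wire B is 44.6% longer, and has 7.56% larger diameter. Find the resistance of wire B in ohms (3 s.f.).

R ∝ L/d², so R_B/R_A = (1 + 44.6/100) × (1 + 7.56/100)⁻²
= 1.446 × 0.8644 = 1.25
R_B = 1.25 × 133 = 166 Ω

166 Ω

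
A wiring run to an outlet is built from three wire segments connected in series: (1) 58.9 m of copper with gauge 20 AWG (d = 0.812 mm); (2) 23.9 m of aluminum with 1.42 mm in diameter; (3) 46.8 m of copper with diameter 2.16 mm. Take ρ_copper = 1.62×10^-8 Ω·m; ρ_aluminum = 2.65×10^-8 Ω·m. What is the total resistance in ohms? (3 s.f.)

2.45 Ω

Seg 1: A = π(0.812/2 mm)² = π(4.0600e-04 m)² = 5.178e-07 m²
R_1 = (1.62×10^-8)(58.9)/(5.178e-07) = 1.843 Ω
Seg 2: A = π(d/2)² = π(7.1000e-04 m)² = 1.584e-06 m²
R_2 = (2.65×10^-8)(23.9)/(1.584e-06) = 0.3999 Ω
Seg 3: A = π(d/2)² = π(1.0800e-03 m)² = 3.664e-06 m²
R_3 = (1.62×10^-8)(46.8)/(3.664e-06) = 0.2069 Ω
R_total = R_1 + R_2 + R_3 = 2.45 Ω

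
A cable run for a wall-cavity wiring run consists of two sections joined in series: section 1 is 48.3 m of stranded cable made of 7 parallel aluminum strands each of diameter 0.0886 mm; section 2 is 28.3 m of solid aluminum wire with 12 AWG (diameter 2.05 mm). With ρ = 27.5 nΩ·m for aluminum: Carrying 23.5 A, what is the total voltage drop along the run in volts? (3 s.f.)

ρ = 27.5 nΩ·m = 2.75×10^-8 Ω·m
Section 1: A_strand = π(4.4300e-05)² = 6.165e-09 m²; R₁ = ρL/(N·A_s) = (2.75×10^-8)(48.3)/(7×6.165e-09) = 30.78 Ω
Section 2: A = π(2.05/2 mm)² = π(1.0250e-03 m)² = 3.301e-06 m²
R₂ = (2.75×10^-8)(28.3)/(3.301e-06) = 0.2358 Ω
R = R₁ + R₂ = 31.01 Ω
V = IR = 23.5 × 31.01 = 729 V

729 V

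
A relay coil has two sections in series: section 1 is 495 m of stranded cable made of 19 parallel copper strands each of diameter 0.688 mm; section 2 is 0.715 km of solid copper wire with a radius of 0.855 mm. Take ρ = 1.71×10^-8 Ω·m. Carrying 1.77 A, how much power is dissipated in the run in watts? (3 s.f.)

Section 1: A_strand = π(3.4400e-04)² = 3.718e-07 m²; R₁ = ρL/(N·A_s) = (1.71×10^-8)(495)/(19×3.718e-07) = 1.198 Ω
Section 2: A = πr² = π(8.5500e-04 m)² = 2.297e-06 m²
R₂ = (1.71×10^-8)(715)/(2.297e-06) = 5.324 Ω
R = R₁ + R₂ = 6.522 Ω
P = I²R = (1.77)² × 6.522 = 20.4 W

20.4 W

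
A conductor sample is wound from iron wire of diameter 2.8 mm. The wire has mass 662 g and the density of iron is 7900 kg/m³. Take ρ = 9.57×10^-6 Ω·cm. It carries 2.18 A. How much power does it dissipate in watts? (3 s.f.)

ρ = 9.57×10^-6 Ω·cm = 9.57×10^-8 Ω·m
A = π(d/2)² = π(1.4000e-03 m)² = 6.1575e-06 m²
L = m/(density·A) = 0.662/(7900×6.1575e-06) = 13.61 m
R = ρL/A = (9.57×10^-8)(13.61)/(6.1575e-06) = 0.2115 Ω
P = I²R = (2.18)² × 0.2115 = 1.01 W

1.01 W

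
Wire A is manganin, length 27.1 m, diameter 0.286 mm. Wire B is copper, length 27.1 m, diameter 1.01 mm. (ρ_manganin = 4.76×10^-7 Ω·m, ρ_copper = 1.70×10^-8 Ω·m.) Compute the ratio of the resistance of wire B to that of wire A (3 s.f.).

R ∝ ρL/d², so R_B/R_A = (ρ_B/ρ_A) × (d_A/d_B)²
= (1.70×10^-8/4.76×10^-7) × (0.286/1.01)² = 0.00286

0.00286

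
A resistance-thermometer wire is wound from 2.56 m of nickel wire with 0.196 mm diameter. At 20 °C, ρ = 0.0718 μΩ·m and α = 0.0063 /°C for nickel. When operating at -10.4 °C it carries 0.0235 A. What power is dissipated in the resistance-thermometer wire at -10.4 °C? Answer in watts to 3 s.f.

0.00272 W

ρ = 0.0718 μΩ·m = 7.18×10^-8 Ω·m
A = π(d/2)² = π(9.8000e-05 m)² = 3.017e-08 m²
R₍20₎ = ρL/A = (7.18×10^-8)(2.56)/(3.017e-08) = 6.092 Ω
R₍-10.4₎ = R₍20₎(1 + αΔT) = 6.092 × (1 + 0.0063×-30.4) = 4.925 Ω
P = I²R = (0.0235)² × 4.925 = 0.00272 W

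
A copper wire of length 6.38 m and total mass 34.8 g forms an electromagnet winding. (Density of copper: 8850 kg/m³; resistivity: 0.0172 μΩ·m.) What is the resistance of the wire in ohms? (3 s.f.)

ρ = 0.0172 μΩ·m = 1.72×10^-8 Ω·m
A = m/(density·L) = 0.0348/(8850×6.38) = 6.1633e-07 m²
R = ρL/A = (1.72×10^-8)(6.38)/(6.1633e-07) = 0.178 Ω

0.178 Ω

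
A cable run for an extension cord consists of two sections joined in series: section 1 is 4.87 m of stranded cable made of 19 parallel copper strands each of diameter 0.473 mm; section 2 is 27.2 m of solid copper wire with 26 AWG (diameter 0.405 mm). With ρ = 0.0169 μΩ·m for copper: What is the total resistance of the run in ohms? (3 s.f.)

ρ = 0.0169 μΩ·m = 1.69×10^-8 Ω·m
Section 1: A_strand = π(2.3650e-04)² = 1.757e-07 m²; R₁ = ρL/(N·A_s) = (1.69×10^-8)(4.87)/(19×1.757e-07) = 0.02465 Ω
Section 2: A = π(0.405/2 mm)² = π(2.0250e-04 m)² = 1.288e-07 m²
R₂ = (1.69×10^-8)(27.2)/(1.288e-07) = 3.568 Ω
R = R₁ + R₂ = 3.59 Ω

3.59 Ω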